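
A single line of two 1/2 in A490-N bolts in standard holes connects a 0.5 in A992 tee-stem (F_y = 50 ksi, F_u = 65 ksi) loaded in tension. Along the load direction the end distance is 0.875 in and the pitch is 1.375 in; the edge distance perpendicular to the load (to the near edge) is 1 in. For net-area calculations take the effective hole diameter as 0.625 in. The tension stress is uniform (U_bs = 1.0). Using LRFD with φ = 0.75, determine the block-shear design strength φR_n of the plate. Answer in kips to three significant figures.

Shear plane L_v = 0.875 + 1·1.375 = 2.25 in; A_gv = 2.25 × 0.5 = 1.125 in².
A_nv = (2.25 − 1.5·0.625) × 0.5 = 0.6562 in².
A_nt = (1 − 0.5·0.625) × 0.5 = 0.3438 in².
0.6 F_u A_nv = 25.59 kips; 0.6 F_y A_gv = 33.75 kips → shear rupture governs the shear term.
R_n = 25.59 + 1.0 × 65 × 0.3438 = 47.94 kips.
Design strength φR_n = 0.75 × 47.94 = 36 kips.

36 kips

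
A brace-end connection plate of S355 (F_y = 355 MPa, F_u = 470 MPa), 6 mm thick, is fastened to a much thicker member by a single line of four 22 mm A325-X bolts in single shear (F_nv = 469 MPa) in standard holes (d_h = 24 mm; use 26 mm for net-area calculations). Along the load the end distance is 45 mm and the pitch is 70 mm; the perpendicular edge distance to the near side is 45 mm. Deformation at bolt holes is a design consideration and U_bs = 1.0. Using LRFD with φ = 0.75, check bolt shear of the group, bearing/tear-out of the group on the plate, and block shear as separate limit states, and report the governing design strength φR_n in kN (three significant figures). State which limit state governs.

276 kN (block shear governs)

Bolt shear: A_b = π·22²/4 = 380.1 mm²; R_n = 469 × 380.1 × 4 × 1 / 1000 = 713.1 kN → 0.75 × 713.1 = 535 kN.
Bearing: edge l_c = 33, r_n = 111.7 kN; interior l_c = 46, r_n = 148.9 kN; R_n = 111.7 + 3·148.9 = 558.4 kN → 419 kN.
Block shear: A_gv = 1530, A_nv = 984, A_nt = 192 mm²; R_n = min(0.6F_uA_nv, 0.6F_yA_gv) + U_bs·F_u·A_nt = 367.7 kN → 276 kN.
Block shear governs: 276 kN.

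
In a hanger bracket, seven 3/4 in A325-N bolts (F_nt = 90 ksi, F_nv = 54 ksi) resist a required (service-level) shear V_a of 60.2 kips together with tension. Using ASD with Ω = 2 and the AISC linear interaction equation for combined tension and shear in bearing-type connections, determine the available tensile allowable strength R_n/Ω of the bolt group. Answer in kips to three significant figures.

A_b = π·0.75²/4 = 0.4418 in²; f_rv = 60.2 / (7 × 0.4418) = 19.47 ksi.
F'_nt = 1.3 F_nt − (Ω F_nt / F_nv) f_rv = 1.3·90 − (2·90/54)·19.47 = 52.11 ksi, capped at F_nt → F'_nt = 52.11 ksi.
R_n = F'_nt · A_b · n = 52.11 × 0.4418 × 7 = 161.2 kips.
Allowable strength R_n/Ω = 161.2 / 2 = 80.6 kips.

80.6 kips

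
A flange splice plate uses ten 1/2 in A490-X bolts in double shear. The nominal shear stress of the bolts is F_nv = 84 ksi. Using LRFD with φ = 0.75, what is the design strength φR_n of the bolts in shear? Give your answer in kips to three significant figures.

A_b = π × 0.5² / 4 = 0.1963 in².
R_n = F_nv · A_b · n · n_s = 84 × 0.1963 × 10 × 2 = 329.9 kips.
Design strength φR_n = 0.75 × 329.9 = 247 kips.

247 kips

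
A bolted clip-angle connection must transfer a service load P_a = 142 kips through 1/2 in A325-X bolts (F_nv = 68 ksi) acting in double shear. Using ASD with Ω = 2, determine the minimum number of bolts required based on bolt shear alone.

A_b = π·0.5²/4 = 0.1963 in².
Per-bolt allowable strength R_n/Ω = 68 × 0.1963 × 2 / 2 = 13.35 kips.
n ≥ 142 / 13.35 = 10.64 → use 11 bolts.

11 bolts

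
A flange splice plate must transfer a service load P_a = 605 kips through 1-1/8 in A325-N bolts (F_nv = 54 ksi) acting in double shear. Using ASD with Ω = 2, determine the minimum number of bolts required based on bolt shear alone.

12 bolts

A_b = π·1.125²/4 = 0.994 in².
Per-bolt allowable strength R_n/Ω = 54 × 0.994 × 2 / 2 = 53.68 kips.
n ≥ 605 / 53.68 = 11.27 → use 12 bolts.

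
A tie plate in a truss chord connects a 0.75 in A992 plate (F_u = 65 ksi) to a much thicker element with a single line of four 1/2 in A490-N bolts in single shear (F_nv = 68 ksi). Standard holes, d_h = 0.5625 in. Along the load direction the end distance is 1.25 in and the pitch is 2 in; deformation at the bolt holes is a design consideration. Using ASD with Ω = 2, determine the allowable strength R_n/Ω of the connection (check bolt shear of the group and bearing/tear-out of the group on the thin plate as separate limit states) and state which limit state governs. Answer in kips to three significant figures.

Bolt shear: A_b = π·0.5²/4 = 0.1963 in²; R_n = 68 × 0.1963 × 4 × 1 = 53.41 kips → 53.41 / 2 = 26.7 kips.
Bearing (1.2 l_c t F_u ≤ 2.4 d t F_u): upper limit = 2.4·0.5·0.75·65 = 58.5 kips.
  Edge l_c = 1.25 − 0.5625/2 = 0.9688 → r_n = 56.67 kips; interior l_c = 2 − 0.5625 = 1.438 → r_n = 58.5 kips.
  R_n,bearing = 1·56.67 + 3·58.5 = 232.2 kips → 232.2 / 2 = 116 kips.
Bolt shear governs: 26.7 kips.

26.7 kips (bolt shear governs)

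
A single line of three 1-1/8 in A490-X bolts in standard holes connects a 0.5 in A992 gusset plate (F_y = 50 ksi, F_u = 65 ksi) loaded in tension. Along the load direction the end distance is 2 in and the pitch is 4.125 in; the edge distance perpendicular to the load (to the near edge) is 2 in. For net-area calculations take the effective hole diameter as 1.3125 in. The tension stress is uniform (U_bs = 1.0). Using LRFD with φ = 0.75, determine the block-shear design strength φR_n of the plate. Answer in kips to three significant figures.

Shear plane L_v = 2 + 2·4.125 = 10.25 in; A_gv = 10.25 × 0.5 = 5.125 in².
A_nv = (10.25 − 2.5·1.3125) × 0.5 = 3.484 in².
A_nt = (2 − 0.5·1.3125) × 0.5 = 0.6719 in².
0.6 F_u A_nv = 135.9 kips; 0.6 F_y A_gv = 153.8 kips → shear rupture governs the shear term.
R_n = 135.9 + 1.0 × 65 × 0.6719 = 179.6 kips.
Design strength φR_n = 0.75 × 179.6 = 135 kips.

135 kips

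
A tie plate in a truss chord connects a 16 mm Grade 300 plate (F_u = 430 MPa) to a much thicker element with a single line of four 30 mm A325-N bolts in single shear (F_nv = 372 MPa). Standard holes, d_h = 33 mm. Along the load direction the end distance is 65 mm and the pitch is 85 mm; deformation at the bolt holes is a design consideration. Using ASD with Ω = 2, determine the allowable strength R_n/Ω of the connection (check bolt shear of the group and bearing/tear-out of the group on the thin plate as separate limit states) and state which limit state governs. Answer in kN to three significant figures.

526 kN (bolt shear governs)

Bolt shear: A_b = π·30²/4 = 706.9 mm²; R_n = 372 × 706.9 × 4 × 1 / 1000 = 1052 kN → 1052 / 2 = 526 kN.
Bearing (1.2 l_c t F_u ≤ 2.4 d t F_u): upper limit = 2.4·30·16·430 / 1000 = 495.4 kN.
  Edge l_c = 65 − 33/2 = 48.5 → r_n = 400.4 kN; interior l_c = 85 − 33 = 52 → r_n = 429.3 kN.
  R_n,bearing = 1·400.4 + 3·429.3 = 1688 kN → 1688 / 2 = 844 kN.
Bolt shear governs: 526 kN.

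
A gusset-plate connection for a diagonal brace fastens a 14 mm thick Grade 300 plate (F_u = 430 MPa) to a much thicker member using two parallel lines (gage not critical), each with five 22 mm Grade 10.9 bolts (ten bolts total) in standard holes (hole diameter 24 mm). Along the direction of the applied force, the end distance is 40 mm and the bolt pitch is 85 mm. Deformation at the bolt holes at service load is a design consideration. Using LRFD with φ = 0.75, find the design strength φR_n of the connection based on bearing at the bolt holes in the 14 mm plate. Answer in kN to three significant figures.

Per bolt r_n = 1.2 l_c t F_u ≤ 2.4 d t F_u; upper limit = 2.4 × 22 × 14 × 430 / 1000 = 317.9 kN.
Edge bolt: l_c = 40 − 24/2 = 28 mm → 1.2 × 28 × 14 × 430 / 1000 = 202.3 → r_n = 202.3 kN.
Interior bolts: l_c = 85 − 24 = 61 mm → 1.2 × 61 × 14 × 430 / 1000 = 440.7 → r_n = 317.9 kN.
R_n = 2 × 202.3 + 8 × 317.9 = 2947 kN.
Design strength φR_n = 0.75 × 2947 = 2210 kN.

2210 kN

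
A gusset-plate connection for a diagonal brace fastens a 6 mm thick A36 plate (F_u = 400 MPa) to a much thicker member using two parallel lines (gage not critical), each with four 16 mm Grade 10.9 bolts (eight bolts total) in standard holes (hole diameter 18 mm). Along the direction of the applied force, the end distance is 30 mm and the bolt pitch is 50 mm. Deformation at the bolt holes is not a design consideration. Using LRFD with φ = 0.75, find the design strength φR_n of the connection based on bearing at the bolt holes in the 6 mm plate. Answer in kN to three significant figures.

632 kN

Per bolt r_n = 1.5 l_c t F_u ≤ 3.0 d t F_u; upper limit = 3.0 × 16 × 6 × 400 / 1000 = 115.2 kN.
Edge bolt: l_c = 30 − 18/2 = 21 mm → 1.5 × 21 × 6 × 400 / 1000 = 75.6 → r_n = 75.6 kN.
Interior bolts: l_c = 50 − 18 = 32 mm → 1.5 × 32 × 6 × 400 / 1000 = 115.2 → r_n = 115.2 kN.
R_n = 2 × 75.6 + 6 × 115.2 = 842.4 kN.
Design strength φR_n = 0.75 × 842.4 = 632 kN.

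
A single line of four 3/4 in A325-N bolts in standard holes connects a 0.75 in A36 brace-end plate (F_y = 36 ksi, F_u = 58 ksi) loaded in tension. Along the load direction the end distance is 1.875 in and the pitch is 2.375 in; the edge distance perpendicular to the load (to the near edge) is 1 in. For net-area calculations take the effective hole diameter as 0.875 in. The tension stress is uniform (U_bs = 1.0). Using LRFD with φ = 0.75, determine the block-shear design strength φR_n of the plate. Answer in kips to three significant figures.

Shear plane L_v = 1.875 + 3·2.375 = 9 in; A_gv = 9 × 0.75 = 6.75 in².
A_nv = (9 − 3.5·0.875) × 0.75 = 4.453 in².
A_nt = (1 − 0.5·0.875) × 0.75 = 0.4219 in².
0.6 F_u A_nv = 155 kips; 0.6 F_y A_gv = 145.8 kips → shear yielding governs the shear term.
R_n = 145.8 + 1.0 × 58 × 0.4219 = 170.3 kips.
Design strength φR_n = 0.75 × 170.3 = 128 kips.

128 kips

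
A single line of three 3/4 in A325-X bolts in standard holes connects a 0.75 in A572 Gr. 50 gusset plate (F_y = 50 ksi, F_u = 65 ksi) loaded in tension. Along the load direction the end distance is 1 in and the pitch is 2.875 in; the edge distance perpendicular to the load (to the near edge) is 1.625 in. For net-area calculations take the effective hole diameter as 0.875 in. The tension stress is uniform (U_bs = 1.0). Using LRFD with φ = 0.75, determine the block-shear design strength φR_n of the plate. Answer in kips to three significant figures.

144 kips

Shear plane L_v = 1 + 2·2.875 = 6.75 in; A_gv = 6.75 × 0.75 = 5.062 in².
A_nv = (6.75 − 2.5·0.875) × 0.75 = 3.422 in².
A_nt = (1.625 − 0.5·0.875) × 0.75 = 0.8906 in².
0.6 F_u A_nv = 133.5 kips; 0.6 F_y A_gv = 151.9 kips → shear rupture governs the shear term.
R_n = 133.5 + 1.0 × 65 × 0.8906 = 191.3 kips.
Design strength φR_n = 0.75 × 191.3 = 144 kips.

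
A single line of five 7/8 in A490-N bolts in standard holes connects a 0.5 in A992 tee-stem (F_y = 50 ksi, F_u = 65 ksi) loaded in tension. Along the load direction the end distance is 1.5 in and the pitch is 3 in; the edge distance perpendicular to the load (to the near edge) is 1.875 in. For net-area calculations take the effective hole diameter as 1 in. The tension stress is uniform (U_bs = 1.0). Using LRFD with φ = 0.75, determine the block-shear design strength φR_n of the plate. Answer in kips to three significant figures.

165 kips

Shear plane L_v = 1.5 + 4·3 = 13.5 in; A_gv = 13.5 × 0.5 = 6.75 in².
A_nv = (13.5 − 4.5·1) × 0.5 = 4.5 in².
A_nt = (1.875 − 0.5·1) × 0.5 = 0.6875 in².
0.6 F_u A_nv = 175.5 kips; 0.6 F_y A_gv = 202.5 kips → shear rupture governs the shear term.
R_n = 175.5 + 1.0 × 65 × 0.6875 = 220.2 kips.
Design strength φR_n = 0.75 × 220.2 = 165 kips.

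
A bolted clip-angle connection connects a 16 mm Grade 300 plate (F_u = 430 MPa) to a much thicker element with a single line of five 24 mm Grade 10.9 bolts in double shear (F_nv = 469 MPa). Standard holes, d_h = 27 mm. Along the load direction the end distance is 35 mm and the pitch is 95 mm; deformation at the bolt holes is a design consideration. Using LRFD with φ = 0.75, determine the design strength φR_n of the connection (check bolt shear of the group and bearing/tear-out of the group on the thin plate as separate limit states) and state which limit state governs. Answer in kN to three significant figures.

1320 kN (bearing governs)

Bolt shear: A_b = π·24²/4 = 452.4 mm²; R_n = 469 × 452.4 × 5 × 2 / 1000 = 2122 kN → 0.75 × 2122 = 1590 kN.
Bearing (1.2 l_c t F_u ≤ 2.4 d t F_u): upper limit = 2.4·24·16·430 / 1000 = 396.3 kN.
  Edge l_c = 35 − 27/2 = 21.5 → r_n = 177.5 kN; interior l_c = 95 − 27 = 68 → r_n = 396.3 kN.
  R_n,bearing = 1·177.5 + 4·396.3 = 1763 kN → 0.75 × 1763 = 1320 kN.
Bearing governs: 1320 kN.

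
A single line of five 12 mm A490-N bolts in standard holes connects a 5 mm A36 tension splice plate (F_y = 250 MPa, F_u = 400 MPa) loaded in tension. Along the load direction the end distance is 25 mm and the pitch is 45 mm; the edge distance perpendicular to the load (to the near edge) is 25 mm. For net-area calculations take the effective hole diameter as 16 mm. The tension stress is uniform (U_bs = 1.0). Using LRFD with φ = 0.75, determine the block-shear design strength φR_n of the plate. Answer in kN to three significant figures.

141 kN

Shear plane L_v = 25 + 4·45 = 205 mm; A_gv = 205 × 5 = 1025 mm².
A_nv = (205 − 4.5·16) × 5 = 665 mm².
A_nt = (25 − 0.5·16) × 5 = 85 mm².
0.6 F_u A_nv = 159.6 kN; 0.6 F_y A_gv = 153.8 kN → shear yielding governs the shear term.
R_n = 153.8 + 1.0 × 400 × 85 / 1000 = 187.8 kN.
Design strength φR_n = 0.75 × 187.8 = 141 kN.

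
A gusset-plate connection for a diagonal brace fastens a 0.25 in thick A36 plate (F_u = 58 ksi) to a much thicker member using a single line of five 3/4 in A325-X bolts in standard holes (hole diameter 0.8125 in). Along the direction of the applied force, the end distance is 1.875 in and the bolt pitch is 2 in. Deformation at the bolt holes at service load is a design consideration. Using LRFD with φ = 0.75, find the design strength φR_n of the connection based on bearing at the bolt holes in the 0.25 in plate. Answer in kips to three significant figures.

81.2 kips

Per bolt r_n = 1.2 l_c t F_u ≤ 2.4 d t F_u; upper limit = 2.4 × 0.75 × 0.25 × 58 = 26.1 kips.
Edge bolt: l_c = 1.875 − 0.8125/2 = 1.469 in → 1.2 × 1.469 × 0.25 × 58 = 25.56 → r_n = 25.56 kips.
Interior bolts: l_c = 2 − 0.8125 = 1.188 in → 1.2 × 1.188 × 0.25 × 58 = 20.66 → r_n = 20.66 kips.
R_n = 1 × 25.56 + 4 × 20.66 = 108.2 kips.
Design strength φR_n = 0.75 × 108.2 = 81.2 kips.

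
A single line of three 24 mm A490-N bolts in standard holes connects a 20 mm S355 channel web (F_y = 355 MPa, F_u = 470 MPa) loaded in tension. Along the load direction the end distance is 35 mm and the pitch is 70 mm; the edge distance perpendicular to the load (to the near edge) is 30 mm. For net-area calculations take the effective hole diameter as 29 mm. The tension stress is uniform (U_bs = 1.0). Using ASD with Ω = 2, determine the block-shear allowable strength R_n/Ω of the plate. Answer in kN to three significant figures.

362 kN

Shear plane L_v = 35 + 2·70 = 175 mm; A_gv = 175 × 20 = 3500 mm².
A_nv = (175 − 2.5·29) × 20 = 2050 mm².
A_nt = (30 − 0.5·29) × 20 = 310 mm².
0.6 F_u A_nv = 578.1 kN; 0.6 F_y A_gv = 745.5 kN → shear rupture governs the shear term.
R_n = 578.1 + 1.0 × 470 × 310 / 1000 = 723.8 kN.
Allowable strength R_n/Ω = 723.8 / 2 = 362 kN.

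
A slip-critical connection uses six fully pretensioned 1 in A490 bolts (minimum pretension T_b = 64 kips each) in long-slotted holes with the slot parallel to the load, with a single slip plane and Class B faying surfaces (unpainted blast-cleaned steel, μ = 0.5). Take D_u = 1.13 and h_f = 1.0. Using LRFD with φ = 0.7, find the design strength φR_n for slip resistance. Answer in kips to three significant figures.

R_n = μ · D_u · h_f · T_b · n_s · n_b = 0.5 × 1.13 × 1.0 × 64 × 1 × 6 = 217 kips.
Design strength φR_n = 0.7 × 217 = 152 kips.

152 kips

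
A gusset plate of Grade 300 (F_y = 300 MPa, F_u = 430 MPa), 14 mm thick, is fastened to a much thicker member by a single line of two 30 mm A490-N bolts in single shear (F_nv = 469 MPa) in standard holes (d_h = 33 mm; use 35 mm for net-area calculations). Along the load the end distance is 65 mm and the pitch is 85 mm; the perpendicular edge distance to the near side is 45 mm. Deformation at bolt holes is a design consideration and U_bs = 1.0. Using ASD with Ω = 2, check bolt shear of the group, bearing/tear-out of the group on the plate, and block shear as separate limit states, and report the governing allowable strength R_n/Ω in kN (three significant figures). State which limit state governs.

Bolt shear: A_b = π·30²/4 = 706.9 mm²; R_n = 469 × 706.9 × 2 × 1 / 1000 = 663 kN → 663 / 2 = 332 kN.
Bearing: edge l_c = 48.5, r_n = 350.4 kN; interior l_c = 52, r_n = 375.6 kN; R_n = 350.4 + 1·375.6 = 726 kN → 363 kN.
Block shear: A_gv = 2100, A_nv = 1365, A_nt = 385 mm²; R_n = min(0.6F_uA_nv, 0.6F_yA_gv) + U_bs·F_u·A_nt = 517.7 kN → 259 kN.
Block shear governs: 259 kN.

259 kN (block shear governs)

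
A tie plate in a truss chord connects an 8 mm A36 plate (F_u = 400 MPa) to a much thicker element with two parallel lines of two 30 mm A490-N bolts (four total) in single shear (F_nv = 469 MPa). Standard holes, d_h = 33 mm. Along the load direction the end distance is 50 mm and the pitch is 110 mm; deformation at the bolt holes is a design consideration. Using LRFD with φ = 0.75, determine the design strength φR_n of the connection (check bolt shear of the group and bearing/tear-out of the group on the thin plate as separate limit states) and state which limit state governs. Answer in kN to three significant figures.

Bolt shear: A_b = π·30²/4 = 706.9 mm²; R_n = 469 × 706.9 × 4 × 1 / 1000 = 1326 kN → 0.75 × 1326 = 995 kN.
Bearing (1.2 l_c t F_u ≤ 2.4 d t F_u): upper limit = 2.4·30·8·400 / 1000 = 230.4 kN.
  Edge l_c = 50 − 33/2 = 33.5 → r_n = 128.6 kN; interior l_c = 110 − 33 = 77 → r_n = 230.4 kN.
  R_n,bearing = 2·128.6 + 2·230.4 = 718.1 kN → 0.75 × 718.1 = 539 kN.
Bearing governs: 539 kN.

539 kN (bearing governs)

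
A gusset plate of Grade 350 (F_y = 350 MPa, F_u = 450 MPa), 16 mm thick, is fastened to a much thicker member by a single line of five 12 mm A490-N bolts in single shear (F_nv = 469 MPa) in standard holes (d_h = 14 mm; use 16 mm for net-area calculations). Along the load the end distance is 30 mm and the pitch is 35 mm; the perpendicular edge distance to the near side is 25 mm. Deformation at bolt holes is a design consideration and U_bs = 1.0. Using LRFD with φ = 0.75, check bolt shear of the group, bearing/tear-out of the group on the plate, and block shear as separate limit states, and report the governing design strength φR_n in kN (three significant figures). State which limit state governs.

199 kN (bolt shear governs)

Bolt shear: A_b = π·12²/4 = 113.1 mm²; R_n = 469 × 113.1 × 5 × 1 / 1000 = 265.2 kN → 0.75 × 265.2 = 199 kN.
Bearing: edge l_c = 23, r_n = 198.7 kN; interior l_c = 21, r_n = 181.4 kN; R_n = 198.7 + 4·181.4 = 924.5 kN → 693 kN.
Block shear: A_gv = 2720, A_nv = 1568, A_nt = 272 mm²; R_n = min(0.6F_uA_nv, 0.6F_yA_gv) + U_bs·F_u·A_nt = 545.8 kN → 409 kN.
Bolt shear governs: 199 kN.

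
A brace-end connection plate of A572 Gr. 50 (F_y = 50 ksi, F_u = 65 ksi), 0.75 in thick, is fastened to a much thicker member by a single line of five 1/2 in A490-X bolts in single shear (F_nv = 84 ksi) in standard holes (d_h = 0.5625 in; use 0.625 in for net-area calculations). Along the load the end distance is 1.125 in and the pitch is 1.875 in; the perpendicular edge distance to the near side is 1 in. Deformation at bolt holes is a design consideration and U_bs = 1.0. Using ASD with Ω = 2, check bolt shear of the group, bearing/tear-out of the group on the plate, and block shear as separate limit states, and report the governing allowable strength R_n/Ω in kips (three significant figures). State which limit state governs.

41.2 kips (bolt shear governs)

Bolt shear: A_b = π·0.5²/4 = 0.1963 in²; R_n = 84 × 0.1963 × 5 × 1 = 82.47 kips → 82.47 / 2 = 41.2 kips.
Bearing: edge l_c = 0.8438, r_n = 49.36 kips; interior l_c = 1.312, r_n = 58.5 kips; R_n = 49.36 + 4·58.5 = 283.4 kips → 142 kips.
Block shear: A_gv = 6.469, A_nv = 4.359, A_nt = 0.5156 in²; R_n = min(0.6F_uA_nv, 0.6F_yA_gv) + U_bs·F_u·A_nt = 203.5 kips → 102 kips.
Bolt shear governs: 41.2 kips.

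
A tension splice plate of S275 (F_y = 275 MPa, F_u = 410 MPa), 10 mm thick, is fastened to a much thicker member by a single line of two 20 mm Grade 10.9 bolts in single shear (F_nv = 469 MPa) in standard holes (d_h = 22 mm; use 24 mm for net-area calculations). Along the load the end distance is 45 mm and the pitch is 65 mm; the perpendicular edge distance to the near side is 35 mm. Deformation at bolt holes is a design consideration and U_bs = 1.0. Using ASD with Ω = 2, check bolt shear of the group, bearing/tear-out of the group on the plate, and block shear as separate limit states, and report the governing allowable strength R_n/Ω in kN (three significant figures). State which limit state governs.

138 kN (block shear governs)

Bolt shear: A_b = π·20²/4 = 314.2 mm²; R_n = 469 × 314.2 × 2 × 1 / 1000 = 294.7 kN → 294.7 / 2 = 147 kN.
Bearing: edge l_c = 34, r_n = 167.3 kN; interior l_c = 43, r_n = 196.8 kN; R_n = 167.3 + 1·196.8 = 364.1 kN → 182 kN.
Block shear: A_gv = 1100, A_nv = 740, A_nt = 230 mm²; R_n = min(0.6F_uA_nv, 0.6F_yA_gv) + U_bs·F_u·A_nt = 275.8 kN → 138 kN.
Block shear governs: 138 kN.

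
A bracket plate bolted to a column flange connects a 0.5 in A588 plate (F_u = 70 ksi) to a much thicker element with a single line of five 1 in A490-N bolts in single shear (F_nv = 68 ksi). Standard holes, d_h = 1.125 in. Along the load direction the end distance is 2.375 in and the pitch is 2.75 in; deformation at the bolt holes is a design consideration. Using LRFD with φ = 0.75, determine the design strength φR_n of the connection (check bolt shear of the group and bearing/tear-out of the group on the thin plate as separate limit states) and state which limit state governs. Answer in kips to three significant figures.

Bolt shear: A_b = π·1²/4 = 0.7854 in²; R_n = 68 × 0.7854 × 5 × 1 = 267 kips → 0.75 × 267 = 200 kips.
Bearing (1.2 l_c t F_u ≤ 2.4 d t F_u): upper limit = 2.4·1·0.5·70 = 84 kips.
  Edge l_c = 2.375 − 1.125/2 = 1.812 → r_n = 76.12 kips; interior l_c = 2.75 − 1.125 = 1.625 → r_n = 68.25 kips.
  R_n,bearing = 1·76.12 + 4·68.25 = 349.1 kips → 0.75 × 349.1 = 262 kips.
Bolt shear governs: 200 kips.

200 kips (bolt shear governs)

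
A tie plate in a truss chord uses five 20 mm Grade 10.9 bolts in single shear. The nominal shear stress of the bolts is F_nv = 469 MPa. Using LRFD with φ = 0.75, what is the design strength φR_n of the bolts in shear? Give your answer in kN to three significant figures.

553 kN

A_b = π × 20² / 4 = 314.2 mm².
R_n = F_nv · A_b · n · n_s = 469 × 314.2 × 5 × 1 / 1000 = 736.7 kN.
Design strength φR_n = 0.75 × 736.7 = 553 kN.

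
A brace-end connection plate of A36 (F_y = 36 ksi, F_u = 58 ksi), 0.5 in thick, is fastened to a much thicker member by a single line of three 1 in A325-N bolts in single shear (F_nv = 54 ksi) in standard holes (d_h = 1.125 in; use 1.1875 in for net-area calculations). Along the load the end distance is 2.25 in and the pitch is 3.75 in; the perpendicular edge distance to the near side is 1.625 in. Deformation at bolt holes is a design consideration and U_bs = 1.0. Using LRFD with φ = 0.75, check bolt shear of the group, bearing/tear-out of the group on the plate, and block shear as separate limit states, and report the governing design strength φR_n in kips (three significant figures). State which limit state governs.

95.4 kips (bolt shear governs)

Bolt shear: A_b = π·1²/4 = 0.7854 in²; R_n = 54 × 0.7854 × 3 × 1 = 127.2 kips → 0.75 × 127.2 = 95.4 kips.
Bearing: edge l_c = 1.688, r_n = 58.72 kips; interior l_c = 2.625, r_n = 69.6 kips; R_n = 58.72 + 2·69.6 = 197.9 kips → 148 kips.
Block shear: A_gv = 4.875, A_nv = 3.391, A_nt = 0.5156 in²; R_n = min(0.6F_uA_nv, 0.6F_yA_gv) + U_bs·F_u·A_nt = 135.2 kips → 101 kips.
Bolt shear governs: 95.4 kips.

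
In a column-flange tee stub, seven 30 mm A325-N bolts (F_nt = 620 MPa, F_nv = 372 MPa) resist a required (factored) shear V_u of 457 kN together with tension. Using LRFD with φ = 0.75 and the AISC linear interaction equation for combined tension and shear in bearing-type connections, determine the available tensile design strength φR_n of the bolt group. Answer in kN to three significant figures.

A_b = π·30²/4 = 706.9 mm²; f_rv = 457 × 1000 / (7 × 706.9) = 92.36 MPa.
F'_nt = 1.3 F_nt − (F_nt / φF_nv) f_rv = 1.3·620 − (620/(0.75·372))·92.36 = 600.8 MPa, capped at F_nt → F'_nt = 600.8 MPa.
R_n = F'_nt · A_b · n = 600.8 × 706.9 × 7 / 1000 = 2973 kN.
Design strength φR_n = 0.75 × 2973 = 2230 kN.

2230 kN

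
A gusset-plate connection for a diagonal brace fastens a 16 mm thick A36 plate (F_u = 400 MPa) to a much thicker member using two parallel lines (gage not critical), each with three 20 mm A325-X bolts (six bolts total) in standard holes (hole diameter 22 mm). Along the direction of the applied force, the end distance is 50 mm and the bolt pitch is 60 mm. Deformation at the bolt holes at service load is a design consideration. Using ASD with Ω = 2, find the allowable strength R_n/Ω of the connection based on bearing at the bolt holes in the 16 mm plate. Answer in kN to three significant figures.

Per bolt r_n = 1.2 l_c t F_u ≤ 2.4 d t F_u; upper limit = 2.4 × 20 × 16 × 400 / 1000 = 307.2 kN.
Edge bolt: l_c = 50 − 22/2 = 39 mm → 1.2 × 39 × 16 × 400 / 1000 = 299.5 → r_n = 299.5 kN.
Interior bolts: l_c = 60 − 22 = 38 mm → 1.2 × 38 × 16 × 400 / 1000 = 291.8 → r_n = 291.8 kN.
R_n = 2 × 299.5 + 4 × 291.8 = 1766 kN.
Allowable strength R_n/Ω = 1766 / 2 = 883 kN.

883 kN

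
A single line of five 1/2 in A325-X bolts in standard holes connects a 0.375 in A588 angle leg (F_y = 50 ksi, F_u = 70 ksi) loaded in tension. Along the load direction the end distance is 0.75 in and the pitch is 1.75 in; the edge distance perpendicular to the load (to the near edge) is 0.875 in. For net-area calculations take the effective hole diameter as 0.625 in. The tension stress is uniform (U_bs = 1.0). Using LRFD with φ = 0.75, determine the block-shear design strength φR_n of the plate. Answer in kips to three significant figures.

Shear plane L_v = 0.75 + 4·1.75 = 7.75 in; A_gv = 7.75 × 0.375 = 2.906 in².
A_nv = (7.75 − 4.5·0.625) × 0.375 = 1.852 in².
A_nt = (0.875 − 0.5·0.625) × 0.375 = 0.2109 in².
0.6 F_u A_nv = 77.77 kips; 0.6 F_y A_gv = 87.19 kips → shear rupture governs the shear term.
R_n = 77.77 + 1.0 × 70 × 0.2109 = 92.53 kips.
Design strength φR_n = 0.75 × 92.53 = 69.4 kips.

69.4 kips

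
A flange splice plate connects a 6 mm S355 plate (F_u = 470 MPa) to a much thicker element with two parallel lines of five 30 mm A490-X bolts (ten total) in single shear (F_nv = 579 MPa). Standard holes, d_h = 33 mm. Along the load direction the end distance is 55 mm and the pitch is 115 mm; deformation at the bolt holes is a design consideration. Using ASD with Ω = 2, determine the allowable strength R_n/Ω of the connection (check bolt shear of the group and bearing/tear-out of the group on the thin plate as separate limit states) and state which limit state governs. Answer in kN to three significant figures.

Bolt shear: A_b = π·30²/4 = 706.9 mm²; R_n = 579 × 706.9 × 10 × 1 / 1000 = 4093 kN → 4093 / 2 = 2050 kN.
Bearing (1.2 l_c t F_u ≤ 2.4 d t F_u): upper limit = 2.4·30·6·470 / 1000 = 203 kN.
  Edge l_c = 55 − 33/2 = 38.5 → r_n = 130.3 kN; interior l_c = 115 − 33 = 82 → r_n = 203 kN.
  R_n,bearing = 2·130.3 + 8·203 = 1885 kN → 1885 / 2 = 942 kN.
Bearing governs: 942 kN.

942 kN (bearing governs)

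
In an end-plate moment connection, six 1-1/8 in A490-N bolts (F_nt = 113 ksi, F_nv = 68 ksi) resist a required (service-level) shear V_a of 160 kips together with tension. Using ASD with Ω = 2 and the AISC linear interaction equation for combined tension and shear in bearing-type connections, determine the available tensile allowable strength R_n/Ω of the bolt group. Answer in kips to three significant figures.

A_b = π·1.125²/4 = 0.994 in²; f_rv = 160 / (6 × 0.994) = 26.83 ksi.
F'_nt = 1.3 F_nt − (Ω F_nt / F_nv) f_rv = 1.3·113 − (2·113/68)·26.83 = 57.74 ksi, capped at F_nt → F'_nt = 57.74 ksi.
R_n = F'_nt · A_b · n = 57.74 × 0.994 × 6 = 344.4 kips.
Allowable strength R_n/Ω = 344.4 / 2 = 172 kips.

172 kips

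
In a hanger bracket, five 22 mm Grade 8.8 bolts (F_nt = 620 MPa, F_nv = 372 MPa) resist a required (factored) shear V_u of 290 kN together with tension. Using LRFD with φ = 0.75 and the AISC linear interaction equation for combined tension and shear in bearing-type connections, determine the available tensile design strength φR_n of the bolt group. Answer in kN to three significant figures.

666 kN

A_b = π·22²/4 = 380.1 mm²; f_rv = 290 × 1000 / (5 × 380.1) = 152.6 MPa.
F'_nt = 1.3 F_nt − (F_nt / φF_nv) f_rv = 1.3·620 − (620/(0.75·372))·152.6 = 466.9 MPa, capped at F_nt → F'_nt = 466.9 MPa.
R_n = F'_nt · A_b · n = 466.9 × 380.1 × 5 / 1000 = 887.5 kN.
Design strength φR_n = 0.75 × 887.5 = 666 kN.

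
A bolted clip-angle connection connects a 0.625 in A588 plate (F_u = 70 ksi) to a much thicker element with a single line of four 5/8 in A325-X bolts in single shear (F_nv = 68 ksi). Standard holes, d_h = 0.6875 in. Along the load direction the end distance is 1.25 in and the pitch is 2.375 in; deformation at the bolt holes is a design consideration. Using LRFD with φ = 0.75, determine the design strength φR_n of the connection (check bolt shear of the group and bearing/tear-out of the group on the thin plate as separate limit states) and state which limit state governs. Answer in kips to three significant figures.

62.6 kips (bolt shear governs)

Bolt shear: A_b = π·0.625²/4 = 0.3068 in²; R_n = 68 × 0.3068 × 4 × 1 = 83.45 kips → 0.75 × 83.45 = 62.6 kips.
Bearing (1.2 l_c t F_u ≤ 2.4 d t F_u): upper limit = 2.4·0.625·0.625·70 = 65.62 kips.
  Edge l_c = 1.25 − 0.6875/2 = 0.9062 → r_n = 47.58 kips; interior l_c = 2.375 − 0.6875 = 1.688 → r_n = 65.62 kips.
  R_n,bearing = 1·47.58 + 3·65.62 = 244.5 kips → 0.75 × 244.5 = 183 kips.
Bolt shear governs: 62.6 kips.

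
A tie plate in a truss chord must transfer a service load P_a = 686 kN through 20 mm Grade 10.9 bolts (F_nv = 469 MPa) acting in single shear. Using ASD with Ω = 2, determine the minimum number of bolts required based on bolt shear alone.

A_b = π·20²/4 = 314.2 mm².
Per-bolt allowable strength R_n/Ω = 469 × 314.2 × 1 / 1000 / 2 = 73.67 kN.
n ≥ 686 / 73.67 = 9.312 → use 10 bolts.

10 bolts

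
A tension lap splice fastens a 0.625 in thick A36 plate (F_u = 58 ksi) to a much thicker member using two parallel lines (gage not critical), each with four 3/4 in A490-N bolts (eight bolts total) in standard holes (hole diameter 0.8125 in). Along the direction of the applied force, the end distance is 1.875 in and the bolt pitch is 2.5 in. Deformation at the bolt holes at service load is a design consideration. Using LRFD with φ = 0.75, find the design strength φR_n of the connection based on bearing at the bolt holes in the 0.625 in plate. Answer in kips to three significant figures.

389 kips

Per bolt r_n = 1.2 l_c t F_u ≤ 2.4 d t F_u; upper limit = 2.4 × 0.75 × 0.625 × 58 = 65.25 kips.
Edge bolt: l_c = 1.875 − 0.8125/2 = 1.469 in → 1.2 × 1.469 × 0.625 × 58 = 63.89 → r_n = 63.89 kips.
Interior bolts: l_c = 2.5 − 0.8125 = 1.688 in → 1.2 × 1.688 × 0.625 × 58 = 73.41 → r_n = 65.25 kips.
R_n = 2 × 63.89 + 6 × 65.25 = 519.3 kips.
Design strength φR_n = 0.75 × 519.3 = 389 kips.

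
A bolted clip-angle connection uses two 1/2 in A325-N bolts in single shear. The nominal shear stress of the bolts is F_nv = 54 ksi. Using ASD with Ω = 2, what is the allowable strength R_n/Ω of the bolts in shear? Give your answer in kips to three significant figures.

10.6 kips

A_b = π × 0.5² / 4 = 0.1963 in².
R_n = F_nv · A_b · n · n_s = 54 × 0.1963 × 2 × 1 = 21.21 kips.
Allowable strength R_n/Ω = 21.21 / 2 = 10.6 kips.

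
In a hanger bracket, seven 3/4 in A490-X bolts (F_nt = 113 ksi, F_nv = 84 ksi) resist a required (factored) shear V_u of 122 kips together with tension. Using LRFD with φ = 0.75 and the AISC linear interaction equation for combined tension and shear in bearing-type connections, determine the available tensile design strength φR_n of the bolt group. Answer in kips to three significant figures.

177 kips

A_b = π·0.75²/4 = 0.4418 in²; f_rv = 122 / (7 × 0.4418) = 39.45 ksi.
F'_nt = 1.3 F_nt − (F_nt / φF_nv) f_rv = 1.3·113 − (113/(0.75·84))·39.45 = 76.14 ksi, capped at F_nt → F'_nt = 76.14 ksi.
R_n = F'_nt · A_b · n = 76.14 × 0.4418 × 7 = 235.5 kips.
Design strength φR_n = 0.75 × 235.5 = 177 kips.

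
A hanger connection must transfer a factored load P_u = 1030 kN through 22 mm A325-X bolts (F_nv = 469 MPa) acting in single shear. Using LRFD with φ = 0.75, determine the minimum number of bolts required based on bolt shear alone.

8 bolts

A_b = π·22²/4 = 380.1 mm².
Per-bolt design strength φR_n = 0.75 × 469 × 380.1 × 1 / 1000 = 133.7 kN.
n ≥ 1030 / 133.7 = 7.703 → use 8 bolts.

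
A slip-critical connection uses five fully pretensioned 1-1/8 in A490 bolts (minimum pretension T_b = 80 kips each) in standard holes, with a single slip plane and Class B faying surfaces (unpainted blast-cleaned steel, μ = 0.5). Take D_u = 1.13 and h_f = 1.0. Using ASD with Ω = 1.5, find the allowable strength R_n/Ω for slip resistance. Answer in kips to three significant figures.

151 kips

R_n = μ · D_u · h_f · T_b · n_s · n_b = 0.5 × 1.13 × 1.0 × 80 × 1 × 5 = 226 kips.
Allowable strength R_n/Ω = 226 / 1.5 = 151 kips.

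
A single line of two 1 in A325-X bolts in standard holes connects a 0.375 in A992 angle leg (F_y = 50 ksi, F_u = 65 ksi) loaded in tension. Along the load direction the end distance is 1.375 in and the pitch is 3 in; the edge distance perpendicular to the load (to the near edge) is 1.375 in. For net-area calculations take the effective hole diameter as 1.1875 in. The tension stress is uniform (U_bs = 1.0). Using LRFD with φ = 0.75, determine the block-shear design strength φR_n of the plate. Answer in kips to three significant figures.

42.7 kips

Shear plane L_v = 1.375 + 1·3 = 4.375 in; A_gv = 4.375 × 0.375 = 1.641 in².
A_nv = (4.375 − 1.5·1.1875) × 0.375 = 0.9727 in².
A_nt = (1.375 − 0.5·1.1875) × 0.375 = 0.293 in².
0.6 F_u A_nv = 37.93 kips; 0.6 F_y A_gv = 49.22 kips → shear rupture governs the shear term.
R_n = 37.93 + 1.0 × 65 × 0.293 = 56.98 kips.
Design strength φR_n = 0.75 × 56.98 = 42.7 kips.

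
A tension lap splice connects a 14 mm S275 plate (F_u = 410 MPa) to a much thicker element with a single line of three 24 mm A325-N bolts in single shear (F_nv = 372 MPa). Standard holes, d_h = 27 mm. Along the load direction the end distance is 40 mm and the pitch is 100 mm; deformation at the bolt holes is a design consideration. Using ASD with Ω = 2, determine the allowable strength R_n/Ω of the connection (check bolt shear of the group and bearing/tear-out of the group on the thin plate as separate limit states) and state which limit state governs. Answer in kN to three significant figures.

Bolt shear: A_b = π·24²/4 = 452.4 mm²; R_n = 372 × 452.4 × 3 × 1 / 1000 = 504.9 kN → 504.9 / 2 = 252 kN.
Bearing (1.2 l_c t F_u ≤ 2.4 d t F_u): upper limit = 2.4·24·14·410 / 1000 = 330.6 kN.
  Edge l_c = 40 − 27/2 = 26.5 → r_n = 182.5 kN; interior l_c = 100 − 27 = 73 → r_n = 330.6 kN.
  R_n,bearing = 1·182.5 + 2·330.6 = 843.8 kN → 843.8 / 2 = 422 kN.
Bolt shear governs: 252 kN.

252 kN (bolt shear governs)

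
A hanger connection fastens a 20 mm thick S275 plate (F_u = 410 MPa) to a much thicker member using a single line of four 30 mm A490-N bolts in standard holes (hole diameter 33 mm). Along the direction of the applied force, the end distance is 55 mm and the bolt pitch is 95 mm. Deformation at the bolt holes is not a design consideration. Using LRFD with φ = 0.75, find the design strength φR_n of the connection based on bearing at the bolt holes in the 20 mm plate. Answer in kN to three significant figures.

Per bolt r_n = 1.5 l_c t F_u ≤ 3.0 d t F_u; upper limit = 3.0 × 30 × 20 × 410 / 1000 = 738 kN.
Edge bolt: l_c = 55 − 33/2 = 38.5 mm → 1.5 × 38.5 × 20 × 410 / 1000 = 473.6 → r_n = 473.6 kN.
Interior bolts: l_c = 95 − 33 = 62 mm → 1.5 × 62 × 20 × 410 / 1000 = 762.6 → r_n = 738 kN.
R_n = 1 × 473.6 + 3 × 738 = 2688 kN.
Design strength φR_n = 0.75 × 2688 = 2020 kN.

2020 kN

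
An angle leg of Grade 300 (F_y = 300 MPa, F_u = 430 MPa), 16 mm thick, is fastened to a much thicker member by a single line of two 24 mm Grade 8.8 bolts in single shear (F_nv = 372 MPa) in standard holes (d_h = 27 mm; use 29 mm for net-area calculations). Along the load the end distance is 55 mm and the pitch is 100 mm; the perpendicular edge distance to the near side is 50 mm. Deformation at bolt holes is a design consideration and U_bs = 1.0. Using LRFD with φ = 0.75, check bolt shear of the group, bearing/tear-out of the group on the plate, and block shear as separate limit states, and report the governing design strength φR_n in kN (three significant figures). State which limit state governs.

252 kN (bolt shear governs)

Bolt shear: A_b = π·24²/4 = 452.4 mm²; R_n = 372 × 452.4 × 2 × 1 / 1000 = 336.6 kN → 0.75 × 336.6 = 252 kN.
Bearing: edge l_c = 41.5, r_n = 342.6 kN; interior l_c = 73, r_n = 396.3 kN; R_n = 342.6 + 1·396.3 = 738.9 kN → 554 kN.
Block shear: A_gv = 2480, A_nv = 1784, A_nt = 568 mm²; R_n = min(0.6F_uA_nv, 0.6F_yA_gv) + U_bs·F_u·A_nt = 690.6 kN → 518 kN.
Bolt shear governs: 252 kN.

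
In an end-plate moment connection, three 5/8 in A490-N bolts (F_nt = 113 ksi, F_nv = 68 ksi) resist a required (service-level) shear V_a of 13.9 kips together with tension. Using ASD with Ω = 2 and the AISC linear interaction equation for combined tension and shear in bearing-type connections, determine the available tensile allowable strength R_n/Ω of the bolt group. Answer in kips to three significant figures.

A_b = π·0.625²/4 = 0.3068 in²; f_rv = 13.9 / (3 × 0.3068) = 15.1 ksi.
F'_nt = 1.3 F_nt − (Ω F_nt / F_nv) f_rv = 1.3·113 − (2·113/68)·15.1 = 96.71 ksi, capped at F_nt → F'_nt = 96.71 ksi.
R_n = F'_nt · A_b · n = 96.71 × 0.3068 × 3 = 89.01 kips.
Allowable strength R_n/Ω = 89.01 / 2 = 44.5 kips.

44.5 kips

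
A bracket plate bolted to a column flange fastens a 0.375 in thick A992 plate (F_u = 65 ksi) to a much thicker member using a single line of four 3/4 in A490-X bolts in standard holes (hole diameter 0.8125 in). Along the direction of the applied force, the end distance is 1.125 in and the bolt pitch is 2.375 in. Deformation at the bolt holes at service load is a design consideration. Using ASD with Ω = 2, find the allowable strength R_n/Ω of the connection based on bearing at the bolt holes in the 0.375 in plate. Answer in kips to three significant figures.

Per bolt r_n = 1.2 l_c t F_u ≤ 2.4 d t F_u; upper limit = 2.4 × 0.75 × 0.375 × 65 = 43.87 kips.
Edge bolt: l_c = 1.125 − 0.8125/2 = 0.7188 in → 1.2 × 0.7188 × 0.375 × 65 = 21.02 → r_n = 21.02 kips.
Interior bolts: l_c = 2.375 − 0.8125 = 1.562 in → 1.2 × 1.562 × 0.375 × 65 = 45.7 → r_n = 43.87 kips.
R_n = 1 × 21.02 + 3 × 43.87 = 152.6 kips.
Allowable strength R_n/Ω = 152.6 / 2 = 76.3 kips.

76.3 kips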